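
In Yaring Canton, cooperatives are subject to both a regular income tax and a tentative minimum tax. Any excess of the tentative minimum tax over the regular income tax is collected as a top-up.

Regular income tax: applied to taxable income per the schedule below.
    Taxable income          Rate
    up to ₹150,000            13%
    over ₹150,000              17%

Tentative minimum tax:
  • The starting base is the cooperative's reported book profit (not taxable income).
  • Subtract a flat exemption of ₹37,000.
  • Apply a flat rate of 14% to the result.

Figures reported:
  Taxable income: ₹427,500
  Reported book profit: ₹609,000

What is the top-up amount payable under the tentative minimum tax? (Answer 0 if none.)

₹13,405

Regular income tax:
  ₹150,000 × 13% = ₹19,500
  ₹277,500 × 17% = ₹47,175
  → ₹66,675

Tentative minimum tax:
  Base (reported book profit): ₹609,000
  Less exemption ₹37,000 → base ₹572,000
  ₹572,000 × 14% = ₹80,080

Excess of tentative minimum tax over regular income tax: ₹80,080 − ₹66,675 = ₹13,405.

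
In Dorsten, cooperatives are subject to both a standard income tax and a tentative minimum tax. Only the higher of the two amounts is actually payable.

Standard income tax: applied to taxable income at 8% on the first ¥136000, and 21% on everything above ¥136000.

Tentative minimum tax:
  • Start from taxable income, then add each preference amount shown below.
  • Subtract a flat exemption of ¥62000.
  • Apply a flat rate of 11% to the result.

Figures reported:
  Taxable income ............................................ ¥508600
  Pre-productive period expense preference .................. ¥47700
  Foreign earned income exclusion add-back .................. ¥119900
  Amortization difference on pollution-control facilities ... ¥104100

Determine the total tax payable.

Tentative minimum tax:
  Adjusted income: ¥508600 + ¥47700 + ¥119900 + ¥104100 = ¥780300
  Less exemption ¥62000 → base ¥718300
  ¥718300 × 11% = ¥79013

Standard income tax:
  ¥136000 × 8% = ¥10880
  ¥372600 × 21% = ¥78246
  → ¥89126

¥89126 > ¥79013, so the standard income tax governs.

¥89126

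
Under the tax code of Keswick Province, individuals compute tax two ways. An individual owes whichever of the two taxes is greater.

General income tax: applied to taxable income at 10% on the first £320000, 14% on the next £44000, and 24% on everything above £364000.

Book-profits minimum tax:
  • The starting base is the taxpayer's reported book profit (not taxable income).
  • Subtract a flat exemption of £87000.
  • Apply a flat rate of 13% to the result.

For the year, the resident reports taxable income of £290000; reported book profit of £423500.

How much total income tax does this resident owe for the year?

£43745

Book-profits minimum tax:
  Base (reported book profit): £423500
  Less exemption £87000 → base £336500
  £336500 × 13% = £43745

General income tax:
  £290000 × 10% = £29000

£43745 > £29000, so the book-profits minimum tax is the binding amount.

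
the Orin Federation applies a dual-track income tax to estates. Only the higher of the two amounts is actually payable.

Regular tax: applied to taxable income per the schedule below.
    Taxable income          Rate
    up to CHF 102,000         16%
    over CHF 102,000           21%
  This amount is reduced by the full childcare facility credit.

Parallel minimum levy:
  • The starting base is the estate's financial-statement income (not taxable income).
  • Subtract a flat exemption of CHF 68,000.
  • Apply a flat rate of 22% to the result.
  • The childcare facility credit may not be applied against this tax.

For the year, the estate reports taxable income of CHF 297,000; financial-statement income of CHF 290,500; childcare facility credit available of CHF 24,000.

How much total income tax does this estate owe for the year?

CHF 48,950

Parallel minimum levy:
  Base (financial-statement income): CHF 290,500
  Less exemption CHF 68,000 → base CHF 222,500
  CHF 222,500 × 22% = CHF 48,950

Regular tax:
  CHF 102,000 × 16% = CHF 16,320
  CHF 195,000 × 21% = CHF 40,950
  → CHF 57,270
  Less childcare facility credit CHF 24,000 → CHF 33,270

CHF 48,950 > CHF 33,270, so the parallel minimum levy is the binding amount.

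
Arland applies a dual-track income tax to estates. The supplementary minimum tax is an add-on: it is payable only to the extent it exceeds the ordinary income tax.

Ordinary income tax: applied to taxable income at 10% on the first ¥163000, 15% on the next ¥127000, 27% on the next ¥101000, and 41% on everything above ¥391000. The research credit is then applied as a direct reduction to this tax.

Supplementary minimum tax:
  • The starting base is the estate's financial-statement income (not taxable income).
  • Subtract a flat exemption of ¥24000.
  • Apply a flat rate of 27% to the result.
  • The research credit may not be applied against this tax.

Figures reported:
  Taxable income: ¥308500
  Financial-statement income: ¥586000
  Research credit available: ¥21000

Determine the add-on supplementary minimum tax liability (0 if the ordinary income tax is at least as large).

Supplementary minimum tax:
  Base (financial-statement income): ¥586000
  Less exemption ¥24000 → base ¥562000
  ¥562000 × 27% = ¥151740

Ordinary income tax:
  ¥163000 × 10% = ¥16300
  ¥127000 × 15% = ¥19050
  ¥18500 × 27% = ¥4995
  → ¥40345
  Less research credit ¥21000 → ¥19345

Excess of supplementary minimum tax over ordinary income tax: ¥151740 − ¥19345 = ¥132395.

¥132395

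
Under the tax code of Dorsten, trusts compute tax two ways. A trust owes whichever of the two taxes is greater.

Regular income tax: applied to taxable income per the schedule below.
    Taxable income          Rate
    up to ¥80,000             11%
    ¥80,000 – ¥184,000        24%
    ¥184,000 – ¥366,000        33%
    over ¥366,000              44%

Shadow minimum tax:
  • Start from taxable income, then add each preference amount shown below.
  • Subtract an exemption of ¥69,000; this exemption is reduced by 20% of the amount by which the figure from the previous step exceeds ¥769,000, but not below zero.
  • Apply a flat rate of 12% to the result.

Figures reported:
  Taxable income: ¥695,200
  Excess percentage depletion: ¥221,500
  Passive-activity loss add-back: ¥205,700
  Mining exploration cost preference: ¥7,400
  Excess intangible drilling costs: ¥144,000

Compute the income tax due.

Regular income tax:
  ¥80,000 × 11% = ¥8,800
  ¥104,000 × 24% = ¥24,960
  ¥182,000 × 33% = ¥60,060
  ¥329,200 × 44% = ¥144,848
  → ¥238,668

Shadow minimum tax:
  Adjusted income: ¥695,200 + ¥221,500 + ¥205,700 + ¥7,400 + ¥144,000 = ¥1,273,800
  Exemption: 20% × (¥1,273,800 − ¥769,000) = ¥100,960 ≥ ¥69,000, so the exemption is fully phased out
  Base: ¥1,273,800 − ¥0 = ¥1,273,800
  ¥1,273,800 × 12% = ¥152,856

¥238,668 > ¥152,856, so the regular income tax governs.

¥238,668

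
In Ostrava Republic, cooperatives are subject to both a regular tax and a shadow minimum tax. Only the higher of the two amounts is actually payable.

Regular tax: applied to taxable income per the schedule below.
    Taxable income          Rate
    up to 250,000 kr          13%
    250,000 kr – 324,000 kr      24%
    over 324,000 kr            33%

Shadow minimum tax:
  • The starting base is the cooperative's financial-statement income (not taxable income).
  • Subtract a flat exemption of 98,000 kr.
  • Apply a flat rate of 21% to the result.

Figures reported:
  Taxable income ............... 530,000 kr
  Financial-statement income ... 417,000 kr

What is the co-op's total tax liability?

Shadow minimum tax:
  Base (financial-statement income): 417,000 kr
  Less exemption 98,000 kr → base 319,000 kr
  319,000 kr × 21% = 66,990 kr

Regular tax:
  250,000 kr × 13% = 32,500 kr
  74,000 kr × 24% = 17,760 kr
  206,000 kr × 33% = 67,980 kr
  → 118,240 kr

118,240 kr > 66,990 kr, so the regular tax governs.

118,240 kr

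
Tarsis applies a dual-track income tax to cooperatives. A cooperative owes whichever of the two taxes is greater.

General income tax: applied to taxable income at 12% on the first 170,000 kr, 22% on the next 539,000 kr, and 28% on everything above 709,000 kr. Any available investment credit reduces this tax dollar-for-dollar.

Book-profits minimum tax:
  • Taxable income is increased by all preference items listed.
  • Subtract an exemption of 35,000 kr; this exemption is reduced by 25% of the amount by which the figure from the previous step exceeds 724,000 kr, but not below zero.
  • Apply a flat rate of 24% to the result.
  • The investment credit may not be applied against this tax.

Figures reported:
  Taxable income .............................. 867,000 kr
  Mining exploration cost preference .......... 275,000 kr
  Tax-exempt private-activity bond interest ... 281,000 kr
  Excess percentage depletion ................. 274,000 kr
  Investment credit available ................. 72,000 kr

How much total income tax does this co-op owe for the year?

407,280 kr

General income tax:
  170,000 kr × 12% = 20,400 kr
  539,000 kr × 22% = 118,580 kr
  158,000 kr × 28% = 44,240 kr
  → 183,220 kr
  Less investment credit 72,000 kr → 111,220 kr

Book-profits minimum tax:
  Adjusted income: 867,000 kr + 275,000 kr + 281,000 kr + 274,000 kr = 1,697,000 kr
  Exemption: 25% × (1,697,000 kr − 724,000 kr) = 243,250 kr ≥ 35,000 kr, so the exemption is fully phased out
  Base: 1,697,000 kr − 0 kr = 1,697,000 kr
  1,697,000 kr × 24% = 407,280 kr

407,280 kr > 111,220 kr, so the book-profits minimum tax is the binding amount.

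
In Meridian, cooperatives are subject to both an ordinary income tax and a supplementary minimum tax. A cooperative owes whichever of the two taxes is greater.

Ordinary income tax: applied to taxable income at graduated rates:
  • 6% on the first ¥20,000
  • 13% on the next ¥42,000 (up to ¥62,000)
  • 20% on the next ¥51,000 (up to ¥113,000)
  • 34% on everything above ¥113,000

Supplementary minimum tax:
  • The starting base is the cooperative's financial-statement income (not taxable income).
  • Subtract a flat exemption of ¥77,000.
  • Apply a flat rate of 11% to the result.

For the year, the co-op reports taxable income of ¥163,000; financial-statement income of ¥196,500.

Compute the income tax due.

¥33,860

Supplementary minimum tax:
  Base (financial-statement income): ¥196,500
  Less exemption ¥77,000 → base ¥119,500
  ¥119,500 × 11% = ¥13,145

Ordinary income tax:
  ¥20,000 × 6% = ¥1,200
  ¥42,000 × 13% = ¥5,460
  ¥51,000 × 20% = ¥10,200
  ¥50,000 × 34% = ¥17,000
  → ¥33,860

¥33,860 > ¥13,145, so the ordinary income tax governs.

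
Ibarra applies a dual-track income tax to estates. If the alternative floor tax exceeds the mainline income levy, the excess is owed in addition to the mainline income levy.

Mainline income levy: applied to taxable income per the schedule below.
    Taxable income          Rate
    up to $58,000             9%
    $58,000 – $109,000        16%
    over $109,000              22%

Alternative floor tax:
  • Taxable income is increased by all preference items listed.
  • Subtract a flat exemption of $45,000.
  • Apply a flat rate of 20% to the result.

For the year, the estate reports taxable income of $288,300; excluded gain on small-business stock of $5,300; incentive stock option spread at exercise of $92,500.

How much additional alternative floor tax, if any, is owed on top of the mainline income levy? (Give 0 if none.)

$15,394

Mainline income levy:
  $58,000 × 9% = $5,220
  $51,000 × 16% = $8,160
  $179,300 × 22% = $39,446
  → $52,826

Alternative floor tax:
  Adjusted income: $288,300 + $5,300 + $92,500 = $386,100
  Less exemption $45,000 → base $341,100
  $341,100 × 20% = $68,220

Excess of alternative floor tax over mainline income levy: $68,220 − $52,826 = $15,394.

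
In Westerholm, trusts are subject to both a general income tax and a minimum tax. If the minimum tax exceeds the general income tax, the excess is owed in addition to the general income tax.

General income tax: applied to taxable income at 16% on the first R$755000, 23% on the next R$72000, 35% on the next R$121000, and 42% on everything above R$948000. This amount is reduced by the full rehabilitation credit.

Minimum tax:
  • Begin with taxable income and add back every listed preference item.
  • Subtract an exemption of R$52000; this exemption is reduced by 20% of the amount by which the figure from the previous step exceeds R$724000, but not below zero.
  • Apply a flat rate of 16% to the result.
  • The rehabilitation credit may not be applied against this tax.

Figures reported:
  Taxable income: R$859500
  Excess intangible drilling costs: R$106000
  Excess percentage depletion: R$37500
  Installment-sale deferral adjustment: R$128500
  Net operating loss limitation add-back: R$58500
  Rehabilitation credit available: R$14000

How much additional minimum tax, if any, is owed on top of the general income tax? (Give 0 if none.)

R$55665

General income tax:
  R$755000 × 16% = R$120800
  R$72000 × 23% = R$16560
  R$32500 × 35% = R$11375
  → R$148735
  Less rehabilitation credit R$14000 → R$134735

Minimum tax:
  Adjusted income: R$859500 + R$106000 + R$37500 + R$128500 + R$58500 = R$1190000
  Exemption: 20% × (R$1190000 − R$724000) = R$93200 ≥ R$52000, so the exemption is fully phased out
  Base: R$1190000 − R$0 = R$1190000
  R$1190000 × 16% = R$190400

Excess of minimum tax over general income tax: R$190400 − R$134735 = R$55665.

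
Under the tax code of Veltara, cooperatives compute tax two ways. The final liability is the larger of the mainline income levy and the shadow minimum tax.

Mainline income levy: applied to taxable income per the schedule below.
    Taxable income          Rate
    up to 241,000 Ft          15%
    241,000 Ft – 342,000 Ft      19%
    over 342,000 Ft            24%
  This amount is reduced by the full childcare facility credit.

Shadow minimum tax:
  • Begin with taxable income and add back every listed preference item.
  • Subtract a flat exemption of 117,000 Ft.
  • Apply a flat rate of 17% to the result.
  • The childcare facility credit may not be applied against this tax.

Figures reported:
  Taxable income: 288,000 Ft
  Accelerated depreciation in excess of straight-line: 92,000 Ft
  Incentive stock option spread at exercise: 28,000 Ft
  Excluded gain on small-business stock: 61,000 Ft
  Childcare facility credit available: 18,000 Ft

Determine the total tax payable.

59,840 Ft

Shadow minimum tax:
  Adjusted income: 288,000 Ft + 92,000 Ft + 28,000 Ft + 61,000 Ft = 469,000 Ft
  Less exemption 117,000 Ft → base 352,000 Ft
  352,000 Ft × 17% = 59,840 Ft

Mainline income levy:
  241,000 Ft × 15% = 36,150 Ft
  47,000 Ft × 19% = 8,930 Ft
  → 45,080 Ft
  Less childcare facility credit 18,000 Ft → 27,080 Ft

59,840 Ft > 27,080 Ft, so the shadow minimum tax is the binding amount.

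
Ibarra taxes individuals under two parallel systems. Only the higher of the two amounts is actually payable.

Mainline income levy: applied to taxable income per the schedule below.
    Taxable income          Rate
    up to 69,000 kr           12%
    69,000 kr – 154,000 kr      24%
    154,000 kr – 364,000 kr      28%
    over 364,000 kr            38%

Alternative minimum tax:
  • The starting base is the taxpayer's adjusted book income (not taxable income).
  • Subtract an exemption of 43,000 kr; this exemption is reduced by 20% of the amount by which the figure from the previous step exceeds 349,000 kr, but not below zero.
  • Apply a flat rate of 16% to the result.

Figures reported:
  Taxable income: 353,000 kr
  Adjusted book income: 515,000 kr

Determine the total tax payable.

Mainline income levy:
  69,000 kr × 12% = 8,280 kr
  85,000 kr × 24% = 20,400 kr
  199,000 kr × 28% = 55,720 kr
  → 84,400 kr

Alternative minimum tax:
  Base (adjusted book income): 515,000 kr
  Exemption: 43,000 kr − 20% × (515,000 kr − 349,000 kr) = 43,000 kr − 33,200 kr = 9,800 kr
  Base: 515,000 kr − 9,800 kr = 505,200 kr
  505,200 kr × 16% = 80,832 kr

84,400 kr > 80,832 kr, so the mainline income levy governs.

84,400 kr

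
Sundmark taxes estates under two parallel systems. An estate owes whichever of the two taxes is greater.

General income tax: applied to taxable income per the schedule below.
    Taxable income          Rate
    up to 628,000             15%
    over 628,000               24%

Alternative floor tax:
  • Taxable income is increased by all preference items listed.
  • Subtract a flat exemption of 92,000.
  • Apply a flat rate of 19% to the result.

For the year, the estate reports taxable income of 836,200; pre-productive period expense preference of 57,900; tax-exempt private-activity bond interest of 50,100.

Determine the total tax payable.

161,918

General income tax:
  628,000 × 15% = 94,200
  208,200 × 24% = 49,968
  → 144,168

Alternative floor tax:
  Adjusted income: 836,200 + 57,900 + 50,100 = 944,200
  Less exemption 92,000 → base 852,200
  852,200 × 19% = 161,918

161,918 > 144,168, so the alternative floor tax is the binding amount.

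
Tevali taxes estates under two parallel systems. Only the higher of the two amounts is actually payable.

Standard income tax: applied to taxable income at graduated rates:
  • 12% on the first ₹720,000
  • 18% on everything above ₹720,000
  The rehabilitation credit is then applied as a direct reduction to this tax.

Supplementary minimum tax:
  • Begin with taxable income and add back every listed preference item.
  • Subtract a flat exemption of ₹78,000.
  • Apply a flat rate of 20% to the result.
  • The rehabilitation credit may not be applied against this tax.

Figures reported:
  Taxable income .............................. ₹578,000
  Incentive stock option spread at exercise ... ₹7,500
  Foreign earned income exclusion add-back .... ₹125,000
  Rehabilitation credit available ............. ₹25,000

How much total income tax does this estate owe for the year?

₹126,500

Standard income tax:
  ₹578,000 × 12% = ₹69,360
  Less rehabilitation credit ₹25,000 → ₹44,360

Supplementary minimum tax:
  Adjusted income: ₹578,000 + ₹7,500 + ₹125,000 = ₹710,500
  Less exemption ₹78,000 → base ₹632,500
  ₹632,500 × 20% = ₹126,500

₹126,500 > ₹44,360, so the supplementary minimum tax is the binding amount.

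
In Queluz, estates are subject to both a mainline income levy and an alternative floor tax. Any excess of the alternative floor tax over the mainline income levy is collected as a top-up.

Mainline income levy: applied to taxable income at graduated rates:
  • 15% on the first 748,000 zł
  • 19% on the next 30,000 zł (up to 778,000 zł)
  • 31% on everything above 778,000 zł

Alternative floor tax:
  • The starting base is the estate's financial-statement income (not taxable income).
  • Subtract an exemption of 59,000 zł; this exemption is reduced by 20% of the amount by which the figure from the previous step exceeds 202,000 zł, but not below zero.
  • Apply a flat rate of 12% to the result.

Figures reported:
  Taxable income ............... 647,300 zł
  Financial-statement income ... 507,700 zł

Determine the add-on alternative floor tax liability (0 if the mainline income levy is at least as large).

0 zł

Alternative floor tax:
  Base (financial-statement income): 507,700 zł
  Exemption: 20% × (507,700 zł − 202,000 zł) = 61,140 zł ≥ 59,000 zł, so the exemption is fully phased out
  Base: 507,700 zł − 0 zł = 507,700 zł
  507,700 zł × 12% = 60,924 zł

Mainline income levy:
  647,300 zł × 15% = 97,095 zł

60,924 zł ≤ 97,095 zł, so no add-on is due.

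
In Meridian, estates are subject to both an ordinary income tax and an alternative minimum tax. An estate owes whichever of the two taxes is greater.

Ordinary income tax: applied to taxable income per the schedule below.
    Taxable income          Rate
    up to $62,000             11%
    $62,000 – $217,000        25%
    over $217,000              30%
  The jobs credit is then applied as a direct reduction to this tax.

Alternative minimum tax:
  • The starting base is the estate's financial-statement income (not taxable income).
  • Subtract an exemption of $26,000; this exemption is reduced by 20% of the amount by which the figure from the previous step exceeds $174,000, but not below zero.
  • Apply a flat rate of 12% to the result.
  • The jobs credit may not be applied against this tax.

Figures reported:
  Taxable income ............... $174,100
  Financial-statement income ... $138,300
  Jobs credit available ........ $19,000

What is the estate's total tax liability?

Alternative minimum tax:
  Base (financial-statement income): $138,300
  Exemption: $138,300 ≤ $174,000, so full $26,000 applies
  Base: $138,300 − $26,000 = $112,300
  $112,300 × 12% = $13,476

Ordinary income tax:
  $62,000 × 11% = $6,820
  $112,100 × 25% = $28,025
  → $34,845
  Less jobs credit $19,000 → $15,845

$15,845 > $13,476, so the ordinary income tax governs.

$15,845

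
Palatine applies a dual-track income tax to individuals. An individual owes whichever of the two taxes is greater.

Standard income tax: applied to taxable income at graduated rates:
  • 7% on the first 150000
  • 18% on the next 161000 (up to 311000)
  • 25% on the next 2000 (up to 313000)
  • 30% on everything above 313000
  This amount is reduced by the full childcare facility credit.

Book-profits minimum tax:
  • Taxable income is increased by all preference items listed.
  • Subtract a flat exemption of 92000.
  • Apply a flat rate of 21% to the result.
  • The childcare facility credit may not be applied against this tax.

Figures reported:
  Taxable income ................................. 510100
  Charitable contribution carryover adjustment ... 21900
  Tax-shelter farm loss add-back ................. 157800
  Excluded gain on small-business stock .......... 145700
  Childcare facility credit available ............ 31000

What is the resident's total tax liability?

Book-profits minimum tax:
  Adjusted income: 510100 + 21900 + 157800 + 145700 = 835500
  Less exemption 92000 → base 743500
  743500 × 21% = 156135

Standard income tax:
  150000 × 7% = 10500
  161000 × 18% = 28980
  2000 × 25% = 500
  197100 × 30% = 59130
  → 99110
  Less childcare facility credit 31000 → 68110

156135 > 68110, so the book-profits minimum tax is the binding amount.

156135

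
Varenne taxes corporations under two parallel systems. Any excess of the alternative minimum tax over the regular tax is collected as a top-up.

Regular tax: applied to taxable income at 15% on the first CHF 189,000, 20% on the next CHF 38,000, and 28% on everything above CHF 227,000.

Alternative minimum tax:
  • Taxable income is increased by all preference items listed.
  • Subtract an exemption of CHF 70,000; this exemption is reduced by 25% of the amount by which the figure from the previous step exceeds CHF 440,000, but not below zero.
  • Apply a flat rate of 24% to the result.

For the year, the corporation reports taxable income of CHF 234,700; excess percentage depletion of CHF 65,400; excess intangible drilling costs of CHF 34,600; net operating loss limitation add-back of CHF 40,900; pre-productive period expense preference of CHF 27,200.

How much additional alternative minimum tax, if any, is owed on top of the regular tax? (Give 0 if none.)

Alternative minimum tax:
  Adjusted income: CHF 234,700 + CHF 65,400 + CHF 34,600 + CHF 40,900 + CHF 27,200 = CHF 402,800
  Exemption: CHF 402,800 ≤ CHF 440,000, so full CHF 70,000 applies
  Base: CHF 402,800 − CHF 70,000 = CHF 332,800
  CHF 332,800 × 24% = CHF 79,872

Regular tax:
  CHF 189,000 × 15% = CHF 28,350
  CHF 38,000 × 20% = CHF 7,600
  CHF 7,700 × 28% = CHF 2,156
  → CHF 38,106

Excess of alternative minimum tax over regular tax: CHF 79,872 − CHF 38,106 = CHF 41,766.

CHF 41,766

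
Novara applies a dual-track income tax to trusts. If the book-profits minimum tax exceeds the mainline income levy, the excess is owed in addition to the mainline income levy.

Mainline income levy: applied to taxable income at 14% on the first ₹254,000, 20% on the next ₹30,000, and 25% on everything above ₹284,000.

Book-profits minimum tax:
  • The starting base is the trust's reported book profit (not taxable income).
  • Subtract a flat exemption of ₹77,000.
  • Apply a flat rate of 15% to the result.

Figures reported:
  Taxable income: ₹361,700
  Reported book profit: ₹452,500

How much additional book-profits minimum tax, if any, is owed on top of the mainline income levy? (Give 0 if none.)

Book-profits minimum tax:
  Base (reported book profit): ₹452,500
  Less exemption ₹77,000 → base ₹375,500
  ₹375,500 × 15% = ₹56,325

Mainline income levy:
  ₹254,000 × 14% = ₹35,560
  ₹30,000 × 20% = ₹6,000
  ₹77,700 × 25% = ₹19,425
  → ₹60,985

₹56,325 ≤ ₹60,985, so no add-on is due.

₹0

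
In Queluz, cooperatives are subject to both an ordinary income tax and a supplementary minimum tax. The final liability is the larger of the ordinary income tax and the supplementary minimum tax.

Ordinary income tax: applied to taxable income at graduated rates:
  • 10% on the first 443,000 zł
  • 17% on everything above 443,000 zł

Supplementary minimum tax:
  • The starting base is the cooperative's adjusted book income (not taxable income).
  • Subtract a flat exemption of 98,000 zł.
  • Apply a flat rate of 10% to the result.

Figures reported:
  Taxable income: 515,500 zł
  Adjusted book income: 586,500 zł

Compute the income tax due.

56,625 zł

Supplementary minimum tax:
  Base (adjusted book income): 586,500 zł
  Less exemption 98,000 zł → base 488,500 zł
  488,500 zł × 10% = 48,850 zł

Ordinary income tax:
  443,000 zł × 10% = 44,300 zł
  72,500 zł × 17% = 12,325 zł
  → 56,625 zł

56,625 zł > 48,850 zł, so the ordinary income tax governs.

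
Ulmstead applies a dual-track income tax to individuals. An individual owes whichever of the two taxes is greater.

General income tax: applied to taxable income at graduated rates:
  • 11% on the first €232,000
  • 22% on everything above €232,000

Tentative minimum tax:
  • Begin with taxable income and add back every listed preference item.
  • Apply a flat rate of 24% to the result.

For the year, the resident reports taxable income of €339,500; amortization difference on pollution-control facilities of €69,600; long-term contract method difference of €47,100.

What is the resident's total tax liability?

€109,488

General income tax:
  €232,000 × 11% = €25,520
  €107,500 × 22% = €23,650
  → €49,170

Tentative minimum tax:
  Adjusted income: €339,500 + €69,600 + €47,100 = €456,200
  €456,200 × 24% = €109,488

€109,488 > €49,170, so the tentative minimum tax is the binding amount.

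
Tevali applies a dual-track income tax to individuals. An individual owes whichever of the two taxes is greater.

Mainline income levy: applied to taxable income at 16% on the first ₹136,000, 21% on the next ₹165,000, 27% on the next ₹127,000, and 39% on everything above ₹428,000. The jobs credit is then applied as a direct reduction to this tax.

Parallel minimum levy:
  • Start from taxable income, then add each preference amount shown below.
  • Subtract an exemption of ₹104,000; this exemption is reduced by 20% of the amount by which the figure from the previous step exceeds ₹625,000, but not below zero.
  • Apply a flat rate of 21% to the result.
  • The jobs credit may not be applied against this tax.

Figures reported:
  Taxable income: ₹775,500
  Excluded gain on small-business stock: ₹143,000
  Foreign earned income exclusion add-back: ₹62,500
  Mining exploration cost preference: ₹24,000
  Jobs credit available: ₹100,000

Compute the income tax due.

₹205,170

Parallel minimum levy:
  Adjusted income: ₹775,500 + ₹143,000 + ₹62,500 + ₹24,000 = ₹1,005,000
  Exemption: ₹104,000 − 20% × (₹1,005,000 − ₹625,000) = ₹104,000 − ₹76,000 = ₹28,000
  Base: ₹1,005,000 − ₹28,000 = ₹977,000
  ₹977,000 × 21% = ₹205,170

Mainline income levy:
  ₹136,000 × 16% = ₹21,760
  ₹165,000 × 21% = ₹34,650
  ₹127,000 × 27% = ₹34,290
  ₹347,500 × 39% = ₹135,525
  → ₹226,225
  Less jobs credit ₹100,000 → ₹126,225

₹205,170 > ₹126,225, so the parallel minimum levy is the binding amount.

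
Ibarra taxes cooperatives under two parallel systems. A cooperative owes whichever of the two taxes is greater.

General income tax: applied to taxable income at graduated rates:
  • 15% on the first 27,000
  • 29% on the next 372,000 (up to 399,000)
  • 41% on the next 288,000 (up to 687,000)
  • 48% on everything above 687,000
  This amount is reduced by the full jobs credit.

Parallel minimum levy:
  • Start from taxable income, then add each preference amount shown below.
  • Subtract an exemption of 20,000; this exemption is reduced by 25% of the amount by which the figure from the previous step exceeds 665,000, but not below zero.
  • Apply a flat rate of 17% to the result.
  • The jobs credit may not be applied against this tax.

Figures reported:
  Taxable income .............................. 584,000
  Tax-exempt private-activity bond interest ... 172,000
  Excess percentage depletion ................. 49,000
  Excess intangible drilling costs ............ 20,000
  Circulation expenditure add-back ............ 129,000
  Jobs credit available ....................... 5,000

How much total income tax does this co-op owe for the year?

General income tax:
  27,000 × 15% = 4,050
  372,000 × 29% = 107,880
  185,000 × 41% = 75,850
  → 187,780
  Less jobs credit 5,000 → 182,780

Parallel minimum levy:
  Adjusted income: 584,000 + 172,000 + 49,000 + 20,000 + 129,000 = 954,000
  Exemption: 25% × (954,000 − 665,000) = 72,250 ≥ 20,000, so the exemption is fully phased out
  Base: 954,000 − 0 = 954,000
  954,000 × 17% = 162,180

182,780 > 162,180, so the general income tax governs.

182,780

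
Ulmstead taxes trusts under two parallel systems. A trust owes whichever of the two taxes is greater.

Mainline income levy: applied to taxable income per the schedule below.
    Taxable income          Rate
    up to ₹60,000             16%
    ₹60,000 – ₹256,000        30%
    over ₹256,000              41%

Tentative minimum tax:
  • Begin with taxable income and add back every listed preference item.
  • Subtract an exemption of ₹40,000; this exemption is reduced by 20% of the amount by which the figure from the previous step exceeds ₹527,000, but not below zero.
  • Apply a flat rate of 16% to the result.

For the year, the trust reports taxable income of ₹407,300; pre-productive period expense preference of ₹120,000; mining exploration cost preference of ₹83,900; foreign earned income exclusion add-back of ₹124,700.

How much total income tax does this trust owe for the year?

₹130,433

Mainline income levy:
  ₹60,000 × 16% = ₹9,600
  ₹196,000 × 30% = ₹58,800
  ₹151,300 × 41% = ₹62,033
  → ₹130,433

Tentative minimum tax:
  Adjusted income: ₹407,300 + ₹120,000 + ₹83,900 + ₹124,700 = ₹735,900
  Exemption: 20% × (₹735,900 − ₹527,000) = ₹41,780 ≥ ₹40,000, so the exemption is fully phased out
  Base: ₹735,900 − ₹0 = ₹735,900
  ₹735,900 × 16% = ₹117,744

₹130,433 > ₹117,744, so the mainline income levy governs.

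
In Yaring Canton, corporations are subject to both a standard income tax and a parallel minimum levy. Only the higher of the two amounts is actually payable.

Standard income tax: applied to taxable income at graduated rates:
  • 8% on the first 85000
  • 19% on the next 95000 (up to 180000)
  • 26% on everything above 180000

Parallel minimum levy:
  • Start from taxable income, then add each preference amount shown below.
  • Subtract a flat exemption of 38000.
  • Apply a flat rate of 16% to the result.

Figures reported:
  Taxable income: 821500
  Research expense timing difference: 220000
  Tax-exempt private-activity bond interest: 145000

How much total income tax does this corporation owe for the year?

191640

Parallel minimum levy:
  Adjusted income: 821500 + 220000 + 145000 = 1186500
  Less exemption 38000 → base 1148500
  1148500 × 16% = 183760

Standard income tax:
  85000 × 8% = 6800
  95000 × 19% = 18050
  641500 × 26% = 166790
  → 191640

191640 > 183760, so the standard income tax governs.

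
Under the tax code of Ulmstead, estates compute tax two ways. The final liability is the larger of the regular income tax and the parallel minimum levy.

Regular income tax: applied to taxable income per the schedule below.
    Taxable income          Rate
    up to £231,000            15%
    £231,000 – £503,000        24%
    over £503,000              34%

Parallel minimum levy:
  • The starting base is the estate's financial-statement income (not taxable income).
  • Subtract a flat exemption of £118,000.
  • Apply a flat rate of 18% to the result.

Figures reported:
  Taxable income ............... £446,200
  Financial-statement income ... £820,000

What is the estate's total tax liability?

Regular income tax:
  £231,000 × 15% = £34,650
  £215,200 × 24% = £51,648
  → £86,298

Parallel minimum levy:
  Base (financial-statement income): £820,000
  Less exemption £118,000 → base £702,000
  £702,000 × 18% = £126,360

£126,360 > £86,298, so the parallel minimum levy is the binding amount.

£126,360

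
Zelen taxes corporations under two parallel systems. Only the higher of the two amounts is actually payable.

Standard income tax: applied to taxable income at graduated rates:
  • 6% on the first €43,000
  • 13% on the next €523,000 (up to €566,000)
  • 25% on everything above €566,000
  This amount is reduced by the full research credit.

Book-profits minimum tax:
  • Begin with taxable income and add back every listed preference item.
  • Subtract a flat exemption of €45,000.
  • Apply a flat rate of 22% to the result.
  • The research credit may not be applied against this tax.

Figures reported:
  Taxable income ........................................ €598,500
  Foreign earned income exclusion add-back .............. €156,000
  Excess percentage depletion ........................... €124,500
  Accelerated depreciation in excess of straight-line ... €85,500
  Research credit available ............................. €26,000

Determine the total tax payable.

€202,290

Book-profits minimum tax:
  Adjusted income: €598,500 + €156,000 + €124,500 + €85,500 = €964,500
  Less exemption €45,000 → base €919,500
  €919,500 × 22% = €202,290

Standard income tax:
  €43,000 × 6% = €2,580
  €523,000 × 13% = €67,990
  €32,500 × 25% = €8,125
  → €78,695
  Less research credit €26,000 → €52,695

€202,290 > €52,695, so the book-profits minimum tax is the binding amount.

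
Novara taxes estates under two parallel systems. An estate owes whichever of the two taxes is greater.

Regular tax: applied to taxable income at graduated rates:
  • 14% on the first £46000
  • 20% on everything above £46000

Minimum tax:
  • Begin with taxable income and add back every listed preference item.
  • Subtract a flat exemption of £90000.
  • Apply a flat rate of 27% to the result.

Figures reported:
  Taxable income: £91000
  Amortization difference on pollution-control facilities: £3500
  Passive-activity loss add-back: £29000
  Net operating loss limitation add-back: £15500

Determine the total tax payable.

Regular tax:
  £46000 × 14% = £6440
  £45000 × 20% = £9000
  → £15440

Minimum tax:
  Adjusted income: £91000 + £3500 + £29000 + £15500 = £139000
  Less exemption £90000 → base £49000
  £49000 × 27% = £13230

£15440 > £13230, so the regular tax governs.

£15440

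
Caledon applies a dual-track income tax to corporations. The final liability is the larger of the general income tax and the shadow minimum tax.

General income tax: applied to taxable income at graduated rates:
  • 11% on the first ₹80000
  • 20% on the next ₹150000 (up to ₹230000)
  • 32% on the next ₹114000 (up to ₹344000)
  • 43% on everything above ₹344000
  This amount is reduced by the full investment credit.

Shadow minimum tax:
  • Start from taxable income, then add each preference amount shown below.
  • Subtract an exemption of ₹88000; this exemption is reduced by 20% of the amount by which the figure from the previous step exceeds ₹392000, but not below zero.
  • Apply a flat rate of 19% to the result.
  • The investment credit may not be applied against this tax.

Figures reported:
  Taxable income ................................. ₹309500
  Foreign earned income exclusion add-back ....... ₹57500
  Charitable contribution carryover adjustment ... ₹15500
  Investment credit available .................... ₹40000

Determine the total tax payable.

General income tax:
  ₹80000 × 11% = ₹8800
  ₹150000 × 20% = ₹30000
  ₹79500 × 32% = ₹25440
  → ₹64240
  Less investment credit ₹40000 → ₹24240

Shadow minimum tax:
  Adjusted income: ₹309500 + ₹57500 + ₹15500 = ₹382500
  Exemption: ₹382500 ≤ ₹392000, so full ₹88000 applies
  Base: ₹382500 − ₹88000 = ₹294500
  ₹294500 × 19% = ₹55955

₹55955 > ₹24240, so the shadow minimum tax is the binding amount.

₹55955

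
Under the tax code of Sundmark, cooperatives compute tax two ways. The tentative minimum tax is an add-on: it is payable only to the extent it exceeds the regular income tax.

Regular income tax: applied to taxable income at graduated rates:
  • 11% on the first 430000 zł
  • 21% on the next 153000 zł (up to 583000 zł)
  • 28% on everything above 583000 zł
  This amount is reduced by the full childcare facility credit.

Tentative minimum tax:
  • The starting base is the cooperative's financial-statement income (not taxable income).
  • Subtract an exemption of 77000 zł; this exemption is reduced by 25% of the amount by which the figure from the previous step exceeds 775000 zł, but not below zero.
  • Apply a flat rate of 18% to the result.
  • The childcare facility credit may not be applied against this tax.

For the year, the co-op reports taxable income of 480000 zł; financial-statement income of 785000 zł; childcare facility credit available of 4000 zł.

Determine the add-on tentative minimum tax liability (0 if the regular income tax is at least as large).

74090 zł

Regular income tax:
  430000 zł × 11% = 47300 zł
  50000 zł × 21% = 10500 zł
  → 57800 zł
  Less childcare facility credit 4000 zł → 53800 zł

Tentative minimum tax:
  Base (financial-statement income): 785000 zł
  Exemption: 77000 zł − 25% × (785000 zł − 775000 zł) = 77000 zł − 2500 zł = 74500 zł
  Base: 785000 zł − 74500 zł = 710500 zł
  710500 zł × 18% = 127890 zł

Excess of tentative minimum tax over regular income tax: 127890 zł − 53800 zł = 74090 zł.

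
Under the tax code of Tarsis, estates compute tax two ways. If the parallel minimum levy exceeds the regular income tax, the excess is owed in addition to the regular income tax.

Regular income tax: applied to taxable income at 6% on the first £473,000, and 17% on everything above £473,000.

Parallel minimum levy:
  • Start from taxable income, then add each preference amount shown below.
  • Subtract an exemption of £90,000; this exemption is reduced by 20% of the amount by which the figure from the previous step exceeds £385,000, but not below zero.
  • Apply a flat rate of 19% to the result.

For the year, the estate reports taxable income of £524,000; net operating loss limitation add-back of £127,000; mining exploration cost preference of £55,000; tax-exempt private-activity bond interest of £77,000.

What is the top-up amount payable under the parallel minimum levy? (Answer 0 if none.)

Parallel minimum levy:
  Adjusted income: £524,000 + £127,000 + £55,000 + £77,000 = £783,000
  Exemption: £90,000 − 20% × (£783,000 − £385,000) = £90,000 − £79,600 = £10,400
  Base: £783,000 − £10,400 = £772,600
  £772,600 × 19% = £146,794

Regular income tax:
  £473,000 × 6% = £28,380
  £51,000 × 17% = £8,670
  → £37,050

Excess of parallel minimum levy over regular income tax: £146,794 − £37,050 = £109,744.

£109,744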